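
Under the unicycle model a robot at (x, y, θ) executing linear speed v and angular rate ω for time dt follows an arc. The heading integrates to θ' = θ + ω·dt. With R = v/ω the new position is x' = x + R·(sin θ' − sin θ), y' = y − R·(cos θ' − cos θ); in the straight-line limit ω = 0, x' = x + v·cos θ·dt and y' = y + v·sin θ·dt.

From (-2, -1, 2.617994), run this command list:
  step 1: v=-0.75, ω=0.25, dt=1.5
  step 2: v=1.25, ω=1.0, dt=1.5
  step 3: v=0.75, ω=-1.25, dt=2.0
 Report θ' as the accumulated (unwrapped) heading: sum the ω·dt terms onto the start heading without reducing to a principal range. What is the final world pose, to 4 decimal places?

step 1: θ'=2.9930 (R=-3.0000) → pose (-0.9442, -1.3689, 2.9930)
step 2: θ'=4.4930 (R=1.2500) → pose (-2.3493, -2.3330, 4.4930)
step 3: θ'=1.9930 (R=-0.6000) → pose (-3.4822, -2.4483, 1.9930)

(-3.4822, -2.4483, 1.9930)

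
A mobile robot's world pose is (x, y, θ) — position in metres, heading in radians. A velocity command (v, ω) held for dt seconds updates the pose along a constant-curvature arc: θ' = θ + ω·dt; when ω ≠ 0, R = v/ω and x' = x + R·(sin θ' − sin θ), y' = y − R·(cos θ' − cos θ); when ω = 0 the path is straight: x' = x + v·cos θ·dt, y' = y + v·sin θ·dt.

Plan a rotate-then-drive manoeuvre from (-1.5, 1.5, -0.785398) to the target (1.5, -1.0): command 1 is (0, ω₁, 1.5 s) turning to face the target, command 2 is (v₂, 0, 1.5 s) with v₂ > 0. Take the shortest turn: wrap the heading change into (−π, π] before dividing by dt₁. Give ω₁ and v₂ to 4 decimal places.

heading to target = atan2(-1−1.5, 1.5−-1.5) = -0.6947
Δθ = wrap(-0.6947 − -0.7854) = 0.0907; ω₁ = Δθ/dt₁ = 0.0604
distance = √((1.5−-1.5)² + (-1−1.5)²) = 3.9051; v₂ = distance/dt₂ = 2.6034

ω₁ = 0.0604, v₂ = 2.6034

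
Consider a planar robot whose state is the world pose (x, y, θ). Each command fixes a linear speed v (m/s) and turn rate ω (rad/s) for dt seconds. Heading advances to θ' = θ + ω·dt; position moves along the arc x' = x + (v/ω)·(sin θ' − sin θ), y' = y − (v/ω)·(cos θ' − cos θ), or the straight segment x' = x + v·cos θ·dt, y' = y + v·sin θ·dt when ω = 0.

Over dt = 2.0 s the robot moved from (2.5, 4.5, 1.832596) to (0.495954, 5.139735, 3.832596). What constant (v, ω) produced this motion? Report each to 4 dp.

Δθ = 3.832596 − 1.832596 = 2.000000
ω = Δθ/dt = 2.000000/2.0 = 1.0000
R = Δx/(sin θ' − sin θ) = 1.2500
v = R·ω = 1.2500·1.0000 = 1.2500

v = 1.2500, ω = 1.0000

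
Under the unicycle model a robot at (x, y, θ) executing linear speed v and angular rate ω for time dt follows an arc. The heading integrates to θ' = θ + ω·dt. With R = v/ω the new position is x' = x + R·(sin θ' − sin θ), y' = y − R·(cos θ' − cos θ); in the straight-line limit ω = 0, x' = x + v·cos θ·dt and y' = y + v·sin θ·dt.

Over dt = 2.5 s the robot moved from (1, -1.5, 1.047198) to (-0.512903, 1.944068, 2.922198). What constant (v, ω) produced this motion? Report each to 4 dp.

Δθ = 2.922198 − 1.047198 = 1.875000
ω = Δθ/dt = 1.875000/2.5 = 0.7500
R = −Δy/(cos θ' − cos θ) = 2.3333
v = R·ω = 2.3333·0.7500 = 1.7500

v = 1.7500, ω = 0.7500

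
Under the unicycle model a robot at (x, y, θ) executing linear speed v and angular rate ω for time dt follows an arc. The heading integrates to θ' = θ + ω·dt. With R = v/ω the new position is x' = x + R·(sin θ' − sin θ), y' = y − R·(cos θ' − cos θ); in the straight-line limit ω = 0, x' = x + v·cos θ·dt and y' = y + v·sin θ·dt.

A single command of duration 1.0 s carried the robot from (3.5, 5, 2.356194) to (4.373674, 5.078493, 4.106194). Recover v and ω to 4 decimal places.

Δθ = 4.106194 − 2.356194 = 1.750000
ω = Δθ/dt = 1.750000/1.0 = 1.7500
R = Δx/(sin θ' − sin θ) = -0.5714
v = R·ω = -0.5714·1.7500 = -1.0000

v = -1.0000, ω = 1.7500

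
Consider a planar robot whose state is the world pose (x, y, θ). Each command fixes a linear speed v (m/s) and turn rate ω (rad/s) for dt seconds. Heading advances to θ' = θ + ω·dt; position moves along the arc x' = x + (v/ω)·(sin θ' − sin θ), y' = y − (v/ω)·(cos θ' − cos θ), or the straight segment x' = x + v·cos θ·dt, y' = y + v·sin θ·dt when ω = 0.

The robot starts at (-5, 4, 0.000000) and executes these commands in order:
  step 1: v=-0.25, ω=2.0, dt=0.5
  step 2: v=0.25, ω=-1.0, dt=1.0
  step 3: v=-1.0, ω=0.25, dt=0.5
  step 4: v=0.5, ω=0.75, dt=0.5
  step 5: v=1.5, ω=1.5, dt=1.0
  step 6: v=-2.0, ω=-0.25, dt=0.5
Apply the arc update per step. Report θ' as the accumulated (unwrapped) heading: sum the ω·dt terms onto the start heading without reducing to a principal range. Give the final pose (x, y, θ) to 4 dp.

(-4.3688, 4.4635, 1.8750)

step 1: θ'=1.0000 (R=-0.1250) → pose (-5.1052, 3.9425, 1.0000)
step 2: θ'=0.0000 (R=-0.2500) → pose (-4.8948, 4.0575, 0.0000)
step 3: θ'=0.1250 (R=-4.0000) → pose (-5.3935, 4.0263, 0.1250)
step 4: θ'=0.5000 (R=0.6667) → pose (-5.1570, 4.1027, 0.5000)
step 5: θ'=2.0000 (R=1.0000) → pose (-4.7271, 5.3964, 2.0000)
step 6: θ'=1.8750 (R=8.0000) → pose (-4.3688, 4.4635, 1.8750)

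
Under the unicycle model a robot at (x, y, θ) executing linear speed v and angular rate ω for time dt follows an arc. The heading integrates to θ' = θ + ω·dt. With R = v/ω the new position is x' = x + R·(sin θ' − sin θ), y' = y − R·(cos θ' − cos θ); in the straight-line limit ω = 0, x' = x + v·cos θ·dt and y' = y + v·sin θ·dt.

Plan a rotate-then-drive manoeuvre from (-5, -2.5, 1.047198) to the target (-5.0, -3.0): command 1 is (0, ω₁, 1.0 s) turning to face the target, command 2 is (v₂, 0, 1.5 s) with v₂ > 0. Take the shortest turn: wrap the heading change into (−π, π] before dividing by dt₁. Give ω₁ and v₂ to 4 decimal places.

ω₁ = -2.6180, v₂ = 0.3333

heading to target = atan2(-3−-2.5, -5−-5) = -1.5708
Δθ = wrap(-1.5708 − 1.0472) = -2.6180; ω₁ = Δθ/dt₁ = -2.6180
distance = √((-5−-5)² + (-3−-2.5)²) = 0.5000; v₂ = distance/dt₂ = 0.3333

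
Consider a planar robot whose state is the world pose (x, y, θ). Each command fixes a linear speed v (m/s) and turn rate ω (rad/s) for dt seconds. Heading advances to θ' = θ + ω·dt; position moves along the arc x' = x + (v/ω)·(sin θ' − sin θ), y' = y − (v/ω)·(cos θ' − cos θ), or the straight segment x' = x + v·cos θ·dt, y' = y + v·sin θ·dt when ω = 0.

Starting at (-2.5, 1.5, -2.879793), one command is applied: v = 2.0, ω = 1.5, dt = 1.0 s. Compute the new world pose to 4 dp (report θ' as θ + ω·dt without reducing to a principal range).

(-3.4640, -0.0410, -1.3798)

θ' = -2.8798 + 1.5·1.0 = -1.3798
R = v/ω = 2.0/1.5 = 1.3333
x' = -2.5 + 1.3333·(sin -1.3798 − sin -2.8798) = -3.4640
y' = 1.5 − 1.3333·(cos -1.3798 − cos -2.8798) = -0.0410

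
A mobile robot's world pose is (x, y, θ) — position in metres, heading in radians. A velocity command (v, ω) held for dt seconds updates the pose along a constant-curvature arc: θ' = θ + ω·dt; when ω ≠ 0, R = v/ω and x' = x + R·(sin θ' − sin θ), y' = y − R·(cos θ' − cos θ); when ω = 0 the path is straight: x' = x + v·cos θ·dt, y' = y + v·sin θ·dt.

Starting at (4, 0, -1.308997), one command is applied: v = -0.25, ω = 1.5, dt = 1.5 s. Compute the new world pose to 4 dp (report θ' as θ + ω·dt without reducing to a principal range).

θ' = -1.3090 + 1.5·1.5 = 0.9410
R = v/ω = -0.25/1.5 = -0.1667
x' = 4 + -0.1667·(sin 0.9410 − sin -1.3090) = 3.7043
y' = 0 − -0.1667·(cos 0.9410 − cos -1.3090) = 0.0550

(3.7043, 0.0550, 0.9410)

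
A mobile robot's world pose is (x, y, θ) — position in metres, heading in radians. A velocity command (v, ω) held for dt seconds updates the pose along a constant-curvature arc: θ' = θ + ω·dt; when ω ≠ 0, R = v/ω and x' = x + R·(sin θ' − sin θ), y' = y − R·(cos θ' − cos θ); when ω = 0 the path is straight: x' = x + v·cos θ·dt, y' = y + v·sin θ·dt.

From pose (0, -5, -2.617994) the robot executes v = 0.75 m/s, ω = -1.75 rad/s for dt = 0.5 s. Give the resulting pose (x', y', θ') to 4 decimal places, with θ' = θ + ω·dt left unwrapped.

(-0.3618, -5.0312, -3.4930)

θ' = -2.6180 + -1.75·0.5 = -3.4930
R = v/ω = 0.75/-1.75 = -0.4286
x' = 0 + -0.4286·(sin -3.4930 − sin -2.6180) = -0.3618
y' = -5 − -0.4286·(cos -3.4930 − cos -2.6180) = -5.0312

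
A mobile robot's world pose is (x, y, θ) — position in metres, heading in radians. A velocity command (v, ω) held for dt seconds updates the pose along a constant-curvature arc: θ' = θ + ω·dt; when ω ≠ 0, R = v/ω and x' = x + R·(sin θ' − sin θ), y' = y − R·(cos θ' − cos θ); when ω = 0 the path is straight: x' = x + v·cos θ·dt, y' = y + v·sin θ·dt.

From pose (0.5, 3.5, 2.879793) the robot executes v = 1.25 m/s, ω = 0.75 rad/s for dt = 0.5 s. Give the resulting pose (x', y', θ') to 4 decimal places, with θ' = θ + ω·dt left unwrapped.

(-0.1196, 3.5461, 3.2548)

θ' = 2.8798 + 0.75·0.5 = 3.2548
R = v/ω = 1.25/0.75 = 1.6667
x' = 0.5 + 1.6667·(sin 3.2548 − sin 2.8798) = -0.1196
y' = 3.5 − 1.6667·(cos 3.2548 − cos 2.8798) = 3.5461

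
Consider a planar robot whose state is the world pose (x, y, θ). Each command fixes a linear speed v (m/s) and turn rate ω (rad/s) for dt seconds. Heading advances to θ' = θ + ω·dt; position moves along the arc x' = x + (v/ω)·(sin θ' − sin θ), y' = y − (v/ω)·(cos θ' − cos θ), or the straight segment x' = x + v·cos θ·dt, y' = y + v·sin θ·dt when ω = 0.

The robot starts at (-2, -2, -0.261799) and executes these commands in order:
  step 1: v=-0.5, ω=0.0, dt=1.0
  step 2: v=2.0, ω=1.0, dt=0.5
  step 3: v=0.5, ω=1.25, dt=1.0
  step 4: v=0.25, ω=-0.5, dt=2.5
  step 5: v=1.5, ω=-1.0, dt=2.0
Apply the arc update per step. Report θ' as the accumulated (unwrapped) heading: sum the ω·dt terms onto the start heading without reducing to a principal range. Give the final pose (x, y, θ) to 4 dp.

(1.0178, -2.8243, -1.7618)

step 1: θ'=-0.2618 (straight) → pose (-2.4830, -1.8706, -0.2618)
step 2: θ'=0.2382 (R=2.0000) → pose (-1.4934, -1.8823, 0.2382)
step 3: θ'=1.4882 (R=0.4000) → pose (-1.1892, -1.5266, 1.4882)
step 4: θ'=0.2382 (R=-0.5000) → pose (-0.8088, -1.0819, 0.2382)
step 5: θ'=-1.7618 (R=-1.5000) → pose (1.0178, -2.8243, -1.7618)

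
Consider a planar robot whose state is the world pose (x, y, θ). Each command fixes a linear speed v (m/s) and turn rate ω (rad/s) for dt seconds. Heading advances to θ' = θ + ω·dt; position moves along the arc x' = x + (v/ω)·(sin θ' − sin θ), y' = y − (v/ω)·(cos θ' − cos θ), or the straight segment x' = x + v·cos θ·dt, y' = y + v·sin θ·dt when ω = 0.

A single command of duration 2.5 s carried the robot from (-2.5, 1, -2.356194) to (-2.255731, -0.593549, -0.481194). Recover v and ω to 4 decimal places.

Δθ = -0.481194 − -2.356194 = 1.875000
ω = Δθ/dt = 1.875000/2.5 = 0.7500
R = −Δy/(cos θ' − cos θ) = 1.0000
v = R·ω = 1.0000·0.7500 = 0.7500

v = 0.7500, ω = 0.7500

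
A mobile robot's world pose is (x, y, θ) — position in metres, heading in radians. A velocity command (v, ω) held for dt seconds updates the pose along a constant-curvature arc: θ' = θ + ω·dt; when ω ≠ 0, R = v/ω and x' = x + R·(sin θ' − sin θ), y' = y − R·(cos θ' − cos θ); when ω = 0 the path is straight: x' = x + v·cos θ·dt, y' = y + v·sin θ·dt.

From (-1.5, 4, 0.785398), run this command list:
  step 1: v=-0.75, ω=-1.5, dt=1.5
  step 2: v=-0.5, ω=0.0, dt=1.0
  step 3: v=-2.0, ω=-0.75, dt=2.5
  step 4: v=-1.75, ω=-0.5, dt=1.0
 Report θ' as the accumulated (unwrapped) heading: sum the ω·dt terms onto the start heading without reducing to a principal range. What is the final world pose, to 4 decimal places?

(2.3334, 6.9448, -3.8396)

step 1: θ'=-1.4646 (R=0.5000) → pose (-2.3507, 4.3006, -1.4646)
step 2: θ'=-1.4646 (straight) → pose (-2.4037, 4.7977, -1.4646)
step 3: θ'=-3.3396 (R=2.6667) → pose (0.7725, 7.6950, -3.3396)
step 4: θ'=-3.8396 (R=3.5000) → pose (2.3334, 6.9448, -3.8396)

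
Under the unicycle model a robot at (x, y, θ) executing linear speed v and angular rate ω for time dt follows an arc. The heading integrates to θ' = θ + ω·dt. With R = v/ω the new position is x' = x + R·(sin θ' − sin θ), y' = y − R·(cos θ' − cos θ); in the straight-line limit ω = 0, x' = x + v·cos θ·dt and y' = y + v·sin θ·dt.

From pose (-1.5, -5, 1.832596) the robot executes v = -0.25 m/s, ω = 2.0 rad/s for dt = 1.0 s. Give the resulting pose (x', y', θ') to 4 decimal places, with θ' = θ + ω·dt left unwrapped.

θ' = 1.8326 + 2.0·1.0 = 3.8326
R = v/ω = -0.25/2.0 = -0.1250
x' = -1.5 + -0.1250·(sin 3.8326 − sin 1.8326) = -1.2996
y' = -5 − -0.1250·(cos 3.8326 − cos 1.8326) = -5.0640

(-1.2996, -5.0640, 3.8326)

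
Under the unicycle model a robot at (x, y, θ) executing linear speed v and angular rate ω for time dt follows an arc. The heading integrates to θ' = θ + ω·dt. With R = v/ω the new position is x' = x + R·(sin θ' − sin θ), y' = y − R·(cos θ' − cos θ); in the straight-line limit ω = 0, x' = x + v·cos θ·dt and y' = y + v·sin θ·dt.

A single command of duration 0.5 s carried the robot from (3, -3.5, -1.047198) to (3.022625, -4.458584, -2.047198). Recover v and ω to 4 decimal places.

v = 2.0000, ω = -2.0000

Δθ = -2.047198 − -1.047198 = -1.000000
ω = Δθ/dt = -1.000000/0.5 = -2.0000
R = −Δy/(cos θ' − cos θ) = -1.0000
v = R·ω = -1.0000·-2.0000 = 2.0000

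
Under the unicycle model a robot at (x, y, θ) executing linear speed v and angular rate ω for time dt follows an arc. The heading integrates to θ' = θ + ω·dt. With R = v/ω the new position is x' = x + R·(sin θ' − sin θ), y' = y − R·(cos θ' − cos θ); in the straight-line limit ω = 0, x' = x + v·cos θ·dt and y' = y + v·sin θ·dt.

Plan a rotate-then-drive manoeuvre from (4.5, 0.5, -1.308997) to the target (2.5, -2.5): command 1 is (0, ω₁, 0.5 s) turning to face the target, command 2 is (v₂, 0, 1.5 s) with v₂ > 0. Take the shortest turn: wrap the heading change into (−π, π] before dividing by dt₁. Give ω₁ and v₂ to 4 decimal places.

heading to target = atan2(-2.5−0.5, 2.5−4.5) = -2.1588
Δθ = wrap(-2.1588 − -1.3090) = -0.8498; ω₁ = Δθ/dt₁ = -1.6996
distance = √((2.5−4.5)² + (-2.5−0.5)²) = 3.6056; v₂ = distance/dt₂ = 2.4037

ω₁ = -1.6996, v₂ = 2.4037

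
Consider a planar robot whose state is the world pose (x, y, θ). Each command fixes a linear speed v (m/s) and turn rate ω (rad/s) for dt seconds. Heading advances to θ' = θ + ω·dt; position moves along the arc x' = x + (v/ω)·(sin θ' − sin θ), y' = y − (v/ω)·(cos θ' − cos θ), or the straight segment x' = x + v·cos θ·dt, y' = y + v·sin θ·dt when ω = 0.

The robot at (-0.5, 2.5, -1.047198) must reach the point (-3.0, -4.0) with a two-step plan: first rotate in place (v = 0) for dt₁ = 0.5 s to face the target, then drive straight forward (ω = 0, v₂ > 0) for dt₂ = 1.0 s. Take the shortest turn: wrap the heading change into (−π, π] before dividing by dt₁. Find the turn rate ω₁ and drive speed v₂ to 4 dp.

heading to target = atan2(-4−2.5, -3−-0.5) = -1.9380
Δθ = wrap(-1.9380 − -1.0472) = -0.8908; ω₁ = Δθ/dt₁ = -1.7815
distance = √((-3−-0.5)² + (-4−2.5)²) = 6.9642; v₂ = distance/dt₂ = 6.9642

ω₁ = -1.7815, v₂ = 6.9642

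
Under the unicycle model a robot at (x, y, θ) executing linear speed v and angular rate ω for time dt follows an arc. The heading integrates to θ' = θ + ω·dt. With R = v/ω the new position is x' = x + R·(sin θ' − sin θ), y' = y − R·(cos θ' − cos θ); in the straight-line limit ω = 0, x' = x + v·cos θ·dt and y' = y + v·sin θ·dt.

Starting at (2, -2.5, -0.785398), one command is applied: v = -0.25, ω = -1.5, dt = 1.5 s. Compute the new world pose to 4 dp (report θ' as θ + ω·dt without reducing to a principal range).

(2.1002, -2.2164, -3.0354)

θ' = -0.7854 + -1.5·1.5 = -3.0354
R = v/ω = -0.25/-1.5 = 0.1667
x' = 2 + 0.1667·(sin -3.0354 − sin -0.7854) = 2.1002
y' = -2.5 − 0.1667·(cos -3.0354 − cos -0.7854) = -2.2164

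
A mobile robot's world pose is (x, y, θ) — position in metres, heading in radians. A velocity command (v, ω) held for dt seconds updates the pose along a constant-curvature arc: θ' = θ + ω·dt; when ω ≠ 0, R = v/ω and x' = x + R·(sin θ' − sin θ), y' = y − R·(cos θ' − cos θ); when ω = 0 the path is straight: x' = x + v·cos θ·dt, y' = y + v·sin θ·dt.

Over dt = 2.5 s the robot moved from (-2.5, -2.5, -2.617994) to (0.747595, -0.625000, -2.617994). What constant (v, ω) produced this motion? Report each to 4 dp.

Δθ = -2.617994 − -2.617994 = 0.000000
ω = Δθ/dt = 0.000000/2.5 = 0.0000
ω = 0 → v = (Δx·cos θ + Δy·sin θ)/dt = -1.5000

v = -1.5000, ω = 0.0000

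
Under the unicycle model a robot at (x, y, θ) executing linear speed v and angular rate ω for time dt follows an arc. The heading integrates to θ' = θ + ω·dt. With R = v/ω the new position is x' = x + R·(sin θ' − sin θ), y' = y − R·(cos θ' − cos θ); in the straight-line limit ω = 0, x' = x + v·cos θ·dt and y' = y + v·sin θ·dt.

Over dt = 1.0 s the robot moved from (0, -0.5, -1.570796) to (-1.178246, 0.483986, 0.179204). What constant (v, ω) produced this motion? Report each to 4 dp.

v = -1.7500, ω = 1.7500

Δθ = 0.179204 − -1.570796 = 1.750000
ω = Δθ/dt = 1.750000/1.0 = 1.7500
R = Δx/(sin θ' − sin θ) = -1.0000
v = R·ω = -1.0000·1.7500 = -1.7500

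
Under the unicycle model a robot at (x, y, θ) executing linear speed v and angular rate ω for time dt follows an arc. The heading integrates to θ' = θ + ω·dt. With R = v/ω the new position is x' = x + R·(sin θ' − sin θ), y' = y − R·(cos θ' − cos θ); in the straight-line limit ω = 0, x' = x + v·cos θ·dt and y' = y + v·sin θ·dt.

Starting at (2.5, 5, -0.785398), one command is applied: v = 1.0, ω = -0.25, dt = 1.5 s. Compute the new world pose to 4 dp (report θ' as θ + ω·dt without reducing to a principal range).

(3.3394, 3.7675, -1.1604)

θ' = -0.7854 + -0.25·1.5 = -1.1604
R = v/ω = 1.0/-0.25 = -4.0000
x' = 2.5 + -4.0000·(sin -1.1604 − sin -0.7854) = 3.3394
y' = 5 − -4.0000·(cos -1.1604 − cos -0.7854) = 3.7675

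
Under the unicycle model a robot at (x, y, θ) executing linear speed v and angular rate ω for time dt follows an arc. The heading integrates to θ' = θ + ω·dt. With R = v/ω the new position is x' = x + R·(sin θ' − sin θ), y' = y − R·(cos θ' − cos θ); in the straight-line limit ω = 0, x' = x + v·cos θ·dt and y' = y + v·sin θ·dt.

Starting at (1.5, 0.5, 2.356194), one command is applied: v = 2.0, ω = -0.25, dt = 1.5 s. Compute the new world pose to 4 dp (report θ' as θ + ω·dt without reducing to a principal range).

θ' = 2.3562 + -0.25·1.5 = 1.9812
R = v/ω = 2.0/-0.25 = -8.0000
x' = 1.5 + -8.0000·(sin 1.9812 − sin 2.3562) = -0.1788
y' = 0.5 − -8.0000·(cos 1.9812 − cos 2.3562) = 2.9651

(-0.1788, 2.9651, 1.9812)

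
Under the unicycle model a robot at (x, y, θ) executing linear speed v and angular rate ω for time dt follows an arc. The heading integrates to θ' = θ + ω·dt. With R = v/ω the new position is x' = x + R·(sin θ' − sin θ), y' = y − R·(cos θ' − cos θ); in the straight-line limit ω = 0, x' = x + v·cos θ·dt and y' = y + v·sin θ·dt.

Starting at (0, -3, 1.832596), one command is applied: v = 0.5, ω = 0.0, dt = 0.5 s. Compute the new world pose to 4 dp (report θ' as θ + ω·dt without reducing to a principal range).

(-0.0647, -2.7585, 1.8326)

θ' = 1.8326 + 0.0·0.5 = 1.8326
ω = 0 → straight: x' = 0 + 0.5·cos(1.8326)·0.5 = -0.0647
y' = -3 + 0.5·sin(1.8326)·0.5 = -2.7585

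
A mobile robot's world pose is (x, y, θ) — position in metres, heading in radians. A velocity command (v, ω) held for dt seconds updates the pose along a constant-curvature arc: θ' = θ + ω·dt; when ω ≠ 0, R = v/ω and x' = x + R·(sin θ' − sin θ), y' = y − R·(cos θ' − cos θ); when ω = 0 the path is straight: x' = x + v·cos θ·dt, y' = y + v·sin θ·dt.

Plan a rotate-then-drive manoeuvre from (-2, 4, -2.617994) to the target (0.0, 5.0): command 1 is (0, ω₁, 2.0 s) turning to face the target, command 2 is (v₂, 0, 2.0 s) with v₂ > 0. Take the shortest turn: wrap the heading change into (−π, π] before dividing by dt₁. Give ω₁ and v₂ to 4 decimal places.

heading to target = atan2(5−4, 0−-2) = 0.4636
Δθ = wrap(0.4636 − -2.6180) = 3.0816; ω₁ = Δθ/dt₁ = 1.5408
distance = √((0−-2)² + (5−4)²) = 2.2361; v₂ = distance/dt₂ = 1.1180

ω₁ = 1.5408, v₂ = 1.1180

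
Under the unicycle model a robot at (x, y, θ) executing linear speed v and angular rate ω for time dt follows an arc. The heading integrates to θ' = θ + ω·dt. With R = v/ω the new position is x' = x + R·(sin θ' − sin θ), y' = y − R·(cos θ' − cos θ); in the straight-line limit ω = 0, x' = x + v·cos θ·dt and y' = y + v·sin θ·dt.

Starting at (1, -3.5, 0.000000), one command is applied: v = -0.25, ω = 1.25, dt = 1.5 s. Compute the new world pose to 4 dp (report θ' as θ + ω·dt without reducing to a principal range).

θ' = 0.0000 + 1.25·1.5 = 1.8750
R = v/ω = -0.25/1.25 = -0.2000
x' = 1 + -0.2000·(sin 1.8750 − sin 0.0000) = 0.8092
y' = -3.5 − -0.2000·(cos 1.8750 − cos 0.0000) = -3.7599

(0.8092, -3.7599, 1.8750)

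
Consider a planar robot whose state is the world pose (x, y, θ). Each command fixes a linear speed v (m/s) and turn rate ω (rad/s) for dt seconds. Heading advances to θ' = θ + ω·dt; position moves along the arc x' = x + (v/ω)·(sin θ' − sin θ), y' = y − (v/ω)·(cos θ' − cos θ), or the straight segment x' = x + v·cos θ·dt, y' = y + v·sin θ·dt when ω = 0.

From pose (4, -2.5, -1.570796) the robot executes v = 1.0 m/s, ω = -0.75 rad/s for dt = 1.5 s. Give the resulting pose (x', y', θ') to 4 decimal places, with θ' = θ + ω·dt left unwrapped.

θ' = -1.5708 + -0.75·1.5 = -2.6958
R = v/ω = 1.0/-0.75 = -1.3333
x' = 4 + -1.3333·(sin -2.6958 − sin -1.5708) = 3.2416
y' = -2.5 − -1.3333·(cos -2.6958 − cos -1.5708) = -3.7030

(3.2416, -3.7030, -2.6958)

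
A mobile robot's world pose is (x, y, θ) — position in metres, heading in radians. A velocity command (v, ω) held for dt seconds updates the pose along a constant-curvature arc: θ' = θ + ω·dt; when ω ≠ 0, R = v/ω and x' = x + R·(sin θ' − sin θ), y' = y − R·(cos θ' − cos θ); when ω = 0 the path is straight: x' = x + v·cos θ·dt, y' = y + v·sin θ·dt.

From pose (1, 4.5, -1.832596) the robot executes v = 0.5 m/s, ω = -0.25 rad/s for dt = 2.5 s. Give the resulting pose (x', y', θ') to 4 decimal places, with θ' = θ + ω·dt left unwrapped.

(0.3319, 3.4675, -2.4576)

θ' = -1.8326 + -0.25·2.5 = -2.4576
R = v/ω = 0.5/-0.25 = -2.0000
x' = 1 + -2.0000·(sin -2.4576 − sin -1.8326) = 0.3319
y' = 4.5 − -2.0000·(cos -2.4576 − cos -1.8326) = 3.4675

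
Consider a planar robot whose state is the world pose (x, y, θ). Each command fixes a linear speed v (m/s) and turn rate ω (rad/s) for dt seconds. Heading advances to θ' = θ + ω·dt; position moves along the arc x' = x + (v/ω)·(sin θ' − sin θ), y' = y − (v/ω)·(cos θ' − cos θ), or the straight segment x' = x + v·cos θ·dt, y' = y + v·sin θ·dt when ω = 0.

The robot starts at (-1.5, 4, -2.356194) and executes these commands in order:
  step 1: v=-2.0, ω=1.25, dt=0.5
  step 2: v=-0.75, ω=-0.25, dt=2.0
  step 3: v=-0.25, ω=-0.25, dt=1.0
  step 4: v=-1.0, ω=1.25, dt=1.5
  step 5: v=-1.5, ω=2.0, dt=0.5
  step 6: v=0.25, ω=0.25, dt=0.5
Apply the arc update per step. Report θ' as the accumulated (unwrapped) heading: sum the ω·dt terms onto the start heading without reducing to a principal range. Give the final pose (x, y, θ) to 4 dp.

(-0.9212, 7.8338, 0.5188)

step 1: θ'=-1.7312 (R=-1.6000) → pose (-1.0519, 4.8758, -1.7312)
step 2: θ'=-2.2312 (R=3.0000) → pose (-0.4597, 6.2370, -2.2312)
step 3: θ'=-2.4812 (R=1.0000) → pose (-0.2833, 6.4133, -2.4812)
step 4: θ'=-0.6062 (R=-0.8000) → pose (-0.3183, 7.7026, -0.6062)
step 5: θ'=0.3938 (R=-0.7500) → pose (-1.0334, 7.7788, 0.3938)
step 6: θ'=0.5188 (R=1.0000) → pose (-0.9212, 7.8338, 0.5188)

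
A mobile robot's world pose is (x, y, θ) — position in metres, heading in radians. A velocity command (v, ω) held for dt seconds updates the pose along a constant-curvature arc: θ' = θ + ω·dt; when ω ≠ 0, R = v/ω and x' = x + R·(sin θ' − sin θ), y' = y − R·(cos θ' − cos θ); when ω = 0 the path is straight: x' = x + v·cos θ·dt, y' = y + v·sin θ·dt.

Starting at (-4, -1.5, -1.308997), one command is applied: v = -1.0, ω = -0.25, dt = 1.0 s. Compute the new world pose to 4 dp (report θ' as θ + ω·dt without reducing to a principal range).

(-4.1360, -0.5119, -1.5590)

θ' = -1.3090 + -0.25·1.0 = -1.5590
R = v/ω = -1.0/-0.25 = 4.0000
x' = -4 + 4.0000·(sin -1.5590 − sin -1.3090) = -4.1360
y' = -1.5 − 4.0000·(cos -1.5590 − cos -1.3090) = -0.5119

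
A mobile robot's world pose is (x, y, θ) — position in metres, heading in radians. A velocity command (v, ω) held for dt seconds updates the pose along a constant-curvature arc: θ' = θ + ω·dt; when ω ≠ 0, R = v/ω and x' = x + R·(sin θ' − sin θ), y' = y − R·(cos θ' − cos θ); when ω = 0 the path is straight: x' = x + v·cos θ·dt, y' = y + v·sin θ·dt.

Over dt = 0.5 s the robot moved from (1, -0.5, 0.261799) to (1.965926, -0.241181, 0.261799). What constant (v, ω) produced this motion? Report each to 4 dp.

v = 2.0000, ω = 0.0000

Δθ = 0.261799 − 0.261799 = 0.000000
ω = Δθ/dt = 0.000000/0.5 = 0.0000
ω = 0 → v = (Δx·cos θ + Δy·sin θ)/dt = 2.0000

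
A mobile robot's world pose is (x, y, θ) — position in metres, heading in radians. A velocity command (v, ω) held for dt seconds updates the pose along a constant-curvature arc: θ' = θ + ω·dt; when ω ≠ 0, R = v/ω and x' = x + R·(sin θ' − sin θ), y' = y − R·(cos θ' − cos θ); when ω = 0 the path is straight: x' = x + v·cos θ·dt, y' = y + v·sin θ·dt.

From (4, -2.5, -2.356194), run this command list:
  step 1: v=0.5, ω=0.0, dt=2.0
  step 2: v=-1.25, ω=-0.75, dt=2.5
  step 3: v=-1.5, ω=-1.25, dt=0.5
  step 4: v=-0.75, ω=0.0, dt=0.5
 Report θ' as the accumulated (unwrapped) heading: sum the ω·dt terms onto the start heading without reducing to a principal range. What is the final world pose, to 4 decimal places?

(6.0190, -4.7127, -4.8562)

step 1: θ'=-2.3562 (straight) → pose (3.2929, -3.2071, -2.3562)
step 2: θ'=-4.2312 (R=1.6667) → pose (5.9488, -3.6142, -4.2312)
step 3: θ'=-4.8562 (R=1.2000) → pose (6.0727, -4.3416, -4.8562)
step 4: θ'=-4.8562 (straight) → pose (6.0190, -4.7127, -4.8562)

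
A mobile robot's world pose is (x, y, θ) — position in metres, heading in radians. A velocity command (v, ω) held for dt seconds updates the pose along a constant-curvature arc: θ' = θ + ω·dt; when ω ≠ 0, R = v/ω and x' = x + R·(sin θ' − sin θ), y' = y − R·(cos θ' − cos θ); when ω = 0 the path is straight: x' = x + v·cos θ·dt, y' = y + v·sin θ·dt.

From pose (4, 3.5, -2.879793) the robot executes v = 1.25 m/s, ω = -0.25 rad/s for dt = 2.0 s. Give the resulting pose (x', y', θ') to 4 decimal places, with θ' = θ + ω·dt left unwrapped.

θ' = -2.8798 + -0.25·2.0 = -3.3798
R = v/ω = 1.25/-0.25 = -5.0000
x' = 4 + -5.0000·(sin -3.3798 − sin -2.8798) = 1.5261
y' = 3.5 − -5.0000·(cos -3.3798 − cos -2.8798) = 3.4708

(1.5261, 3.4708, -3.3798)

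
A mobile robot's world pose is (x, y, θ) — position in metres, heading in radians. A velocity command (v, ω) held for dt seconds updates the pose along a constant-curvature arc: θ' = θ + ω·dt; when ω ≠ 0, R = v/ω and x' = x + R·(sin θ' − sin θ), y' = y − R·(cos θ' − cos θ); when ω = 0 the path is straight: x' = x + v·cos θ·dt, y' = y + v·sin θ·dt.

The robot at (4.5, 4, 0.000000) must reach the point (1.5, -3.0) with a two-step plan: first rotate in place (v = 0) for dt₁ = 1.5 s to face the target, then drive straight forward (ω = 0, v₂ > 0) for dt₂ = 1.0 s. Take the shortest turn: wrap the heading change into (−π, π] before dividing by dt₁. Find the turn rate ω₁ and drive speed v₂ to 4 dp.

heading to target = atan2(-3−4, 1.5−4.5) = -1.9757
Δθ = wrap(-1.9757 − 0.0000) = -1.9757; ω₁ = Δθ/dt₁ = -1.3171
distance = √((1.5−4.5)² + (-3−4)²) = 7.6158; v₂ = distance/dt₂ = 7.6158

ω₁ = -1.3171, v₂ = 7.6158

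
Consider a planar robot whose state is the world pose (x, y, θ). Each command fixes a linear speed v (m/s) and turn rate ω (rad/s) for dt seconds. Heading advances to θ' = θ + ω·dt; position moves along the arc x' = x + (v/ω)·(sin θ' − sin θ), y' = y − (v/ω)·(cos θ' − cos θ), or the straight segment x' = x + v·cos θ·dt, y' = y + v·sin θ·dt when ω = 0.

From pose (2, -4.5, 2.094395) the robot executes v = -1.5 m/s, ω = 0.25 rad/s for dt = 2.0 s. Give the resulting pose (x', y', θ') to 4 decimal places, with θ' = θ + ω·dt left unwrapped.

(4.0744, -6.6239, 2.5944)

θ' = 2.0944 + 0.25·2.0 = 2.5944
R = v/ω = -1.5/0.25 = -6.0000
x' = 2 + -6.0000·(sin 2.5944 − sin 2.0944) = 4.0744
y' = -4.5 − -6.0000·(cos 2.5944 − cos 2.0944) = -6.6239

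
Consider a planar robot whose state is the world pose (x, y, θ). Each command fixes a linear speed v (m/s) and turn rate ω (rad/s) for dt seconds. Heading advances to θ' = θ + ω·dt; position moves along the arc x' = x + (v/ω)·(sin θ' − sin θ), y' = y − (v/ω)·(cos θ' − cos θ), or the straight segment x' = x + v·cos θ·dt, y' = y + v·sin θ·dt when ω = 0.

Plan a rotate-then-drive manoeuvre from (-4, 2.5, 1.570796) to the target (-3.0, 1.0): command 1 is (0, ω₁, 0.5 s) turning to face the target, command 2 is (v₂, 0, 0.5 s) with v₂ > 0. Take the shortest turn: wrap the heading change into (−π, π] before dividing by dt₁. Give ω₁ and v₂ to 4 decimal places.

ω₁ = -5.1072, v₂ = 3.6056

heading to target = atan2(1−2.5, -3−-4) = -0.9828
Δθ = wrap(-0.9828 − 1.5708) = -2.5536; ω₁ = Δθ/dt₁ = -5.1072
distance = √((-3−-4)² + (1−2.5)²) = 1.8028; v₂ = distance/dt₂ = 3.6056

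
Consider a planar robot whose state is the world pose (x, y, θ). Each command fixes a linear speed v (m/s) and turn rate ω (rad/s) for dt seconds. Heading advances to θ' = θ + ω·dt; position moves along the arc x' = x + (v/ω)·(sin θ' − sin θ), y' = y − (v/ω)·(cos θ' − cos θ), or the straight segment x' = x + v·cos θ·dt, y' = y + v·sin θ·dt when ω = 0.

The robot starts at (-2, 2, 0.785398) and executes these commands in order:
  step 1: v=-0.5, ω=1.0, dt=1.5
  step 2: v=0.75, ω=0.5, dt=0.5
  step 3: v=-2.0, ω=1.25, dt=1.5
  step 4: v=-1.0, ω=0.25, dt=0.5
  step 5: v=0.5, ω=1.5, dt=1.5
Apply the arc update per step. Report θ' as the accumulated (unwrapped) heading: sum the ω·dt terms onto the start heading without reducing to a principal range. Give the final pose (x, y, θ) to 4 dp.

step 1: θ'=2.2854 (R=-0.5000) → pose (-2.0241, 1.3188, 2.2854)
step 2: θ'=2.5354 (R=1.5000) → pose (-2.3025, 1.5685, 2.5354)
step 3: θ'=4.4104 (R=-1.6000) → pose (0.1366, 2.4076, 4.4104)
step 4: θ'=4.5354 (R=-4.0000) → pose (0.2552, 2.8930, 4.5354)
step 5: θ'=6.7854 (R=0.3333) → pose (0.7438, 2.5421, 6.7854)

(0.7438, 2.5421, 6.7854)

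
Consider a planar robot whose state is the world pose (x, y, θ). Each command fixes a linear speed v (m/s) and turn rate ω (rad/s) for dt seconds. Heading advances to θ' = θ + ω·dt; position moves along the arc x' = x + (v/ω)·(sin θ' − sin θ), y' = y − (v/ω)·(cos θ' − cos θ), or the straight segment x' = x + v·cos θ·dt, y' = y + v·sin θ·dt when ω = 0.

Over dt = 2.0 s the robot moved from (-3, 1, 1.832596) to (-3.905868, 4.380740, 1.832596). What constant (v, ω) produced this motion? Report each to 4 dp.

v = 1.7500, ω = 0.0000

Δθ = 1.832596 − 1.832596 = 0.000000
ω = Δθ/dt = 0.000000/2.0 = 0.0000
ω = 0 → v = (Δx·cos θ + Δy·sin θ)/dt = 1.7500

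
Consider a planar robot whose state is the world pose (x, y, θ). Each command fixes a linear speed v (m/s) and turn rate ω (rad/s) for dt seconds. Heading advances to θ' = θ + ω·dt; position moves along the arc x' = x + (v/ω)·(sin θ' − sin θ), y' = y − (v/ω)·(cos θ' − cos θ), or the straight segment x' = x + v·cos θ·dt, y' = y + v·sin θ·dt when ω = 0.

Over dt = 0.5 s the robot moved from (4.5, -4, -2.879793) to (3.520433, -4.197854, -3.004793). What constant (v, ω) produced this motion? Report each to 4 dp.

Δθ = -3.004793 − -2.879793 = -0.125000
ω = Δθ/dt = -0.125000/0.5 = -0.2500
R = Δx/(sin θ' − sin θ) = -8.0000
v = R·ω = -8.0000·-0.2500 = 2.0000

v = 2.0000, ω = -0.2500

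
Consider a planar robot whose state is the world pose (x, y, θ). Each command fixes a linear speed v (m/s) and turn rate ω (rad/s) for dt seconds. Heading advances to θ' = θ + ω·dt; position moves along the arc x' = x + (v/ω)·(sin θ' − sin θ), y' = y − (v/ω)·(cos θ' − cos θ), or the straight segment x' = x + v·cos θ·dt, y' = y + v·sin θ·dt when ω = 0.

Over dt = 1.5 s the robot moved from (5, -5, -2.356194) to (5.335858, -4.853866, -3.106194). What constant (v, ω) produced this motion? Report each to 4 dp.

v = -0.2500, ω = -0.5000

Δθ = -3.106194 − -2.356194 = -0.750000
ω = Δθ/dt = -0.750000/1.5 = -0.5000
R = Δx/(sin θ' − sin θ) = 0.5000
v = R·ω = 0.5000·-0.5000 = -0.2500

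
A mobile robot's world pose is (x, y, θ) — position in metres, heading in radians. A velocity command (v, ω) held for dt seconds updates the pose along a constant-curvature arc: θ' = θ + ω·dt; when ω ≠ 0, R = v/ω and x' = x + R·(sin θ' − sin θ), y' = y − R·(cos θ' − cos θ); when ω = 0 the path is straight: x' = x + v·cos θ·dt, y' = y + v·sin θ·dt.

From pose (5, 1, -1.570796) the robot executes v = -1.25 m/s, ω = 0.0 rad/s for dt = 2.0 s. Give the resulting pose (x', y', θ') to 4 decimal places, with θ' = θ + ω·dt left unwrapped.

θ' = -1.5708 + 0.0·2.0 = -1.5708
ω = 0 → straight: x' = 5 + -1.25·cos(-1.5708)·2.0 = 5.0000
y' = 1 + -1.25·sin(-1.5708)·2.0 = 3.5000

(5.0000, 3.5000, -1.5708)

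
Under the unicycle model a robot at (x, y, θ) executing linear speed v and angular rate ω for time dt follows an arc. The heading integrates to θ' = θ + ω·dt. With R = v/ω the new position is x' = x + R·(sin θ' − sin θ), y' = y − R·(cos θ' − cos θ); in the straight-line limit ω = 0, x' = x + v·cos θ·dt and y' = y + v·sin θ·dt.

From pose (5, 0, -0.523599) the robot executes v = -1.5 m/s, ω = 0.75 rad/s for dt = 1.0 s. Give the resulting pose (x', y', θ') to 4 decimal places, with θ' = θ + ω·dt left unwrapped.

θ' = -0.5236 + 0.75·1.0 = 0.2264
R = v/ω = -1.5/0.75 = -2.0000
x' = 5 + -2.0000·(sin 0.2264 − sin -0.5236) = 3.5511
y' = 0 − -2.0000·(cos 0.2264 − cos -0.5236) = 0.2169

(3.5511, 0.2169, 0.2264)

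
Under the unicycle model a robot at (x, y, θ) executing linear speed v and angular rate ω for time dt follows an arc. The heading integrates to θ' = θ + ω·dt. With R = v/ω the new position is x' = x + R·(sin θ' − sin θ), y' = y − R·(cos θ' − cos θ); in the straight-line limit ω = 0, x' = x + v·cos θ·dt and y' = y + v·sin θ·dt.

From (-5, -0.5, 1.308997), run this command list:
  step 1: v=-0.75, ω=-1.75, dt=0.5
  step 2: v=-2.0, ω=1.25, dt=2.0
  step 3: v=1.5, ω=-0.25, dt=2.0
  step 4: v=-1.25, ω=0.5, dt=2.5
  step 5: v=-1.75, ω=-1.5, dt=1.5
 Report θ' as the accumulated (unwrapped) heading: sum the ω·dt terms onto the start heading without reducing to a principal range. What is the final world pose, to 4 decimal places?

step 1: θ'=0.4340 (R=0.4286) → pose (-5.2338, -0.7779, 0.4340)
step 2: θ'=2.9340 (R=-1.6000) → pose (-4.8907, -3.7952, 2.9340)
step 3: θ'=2.4340 (R=-6.0000) → pose (-7.5541, -2.4836, 2.4340)
step 4: θ'=3.6840 (R=-2.5000) → pose (-4.6386, -2.7250, 3.6840)
step 5: θ'=1.4340 (R=1.1667) → pose (-2.8806, -3.8833, 1.4340)

(-2.8806, -3.8833, 1.4340)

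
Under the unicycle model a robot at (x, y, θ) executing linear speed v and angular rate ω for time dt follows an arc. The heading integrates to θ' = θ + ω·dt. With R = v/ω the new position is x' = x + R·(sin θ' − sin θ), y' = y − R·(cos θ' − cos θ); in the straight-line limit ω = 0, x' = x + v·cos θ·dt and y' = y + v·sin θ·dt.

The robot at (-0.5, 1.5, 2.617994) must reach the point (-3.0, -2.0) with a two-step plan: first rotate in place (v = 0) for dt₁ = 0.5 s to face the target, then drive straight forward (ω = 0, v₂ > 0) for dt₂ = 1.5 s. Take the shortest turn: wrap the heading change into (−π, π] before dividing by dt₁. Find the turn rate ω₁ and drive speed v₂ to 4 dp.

heading to target = atan2(-2−1.5, -3−-0.5) = -2.1910
Δθ = wrap(-2.1910 − 2.6180) = 1.4741; ω₁ = Δθ/dt₁ = 2.9483
distance = √((-3−-0.5)² + (-2−1.5)²) = 4.3012; v₂ = distance/dt₂ = 2.8674

ω₁ = 2.9483, v₂ = 2.8674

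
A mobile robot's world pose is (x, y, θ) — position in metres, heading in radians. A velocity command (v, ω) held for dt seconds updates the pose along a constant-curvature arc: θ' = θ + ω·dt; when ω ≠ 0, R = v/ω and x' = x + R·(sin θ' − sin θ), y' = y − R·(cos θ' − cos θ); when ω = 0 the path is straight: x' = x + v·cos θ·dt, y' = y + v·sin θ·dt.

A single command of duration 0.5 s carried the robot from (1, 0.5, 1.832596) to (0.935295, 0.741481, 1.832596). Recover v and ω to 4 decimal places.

Δθ = 1.832596 − 1.832596 = 0.000000
ω = Δθ/dt = 0.000000/0.5 = 0.0000
ω = 0 → v = (Δx·cos θ + Δy·sin θ)/dt = 0.5000

v = 0.5000, ω = 0.0000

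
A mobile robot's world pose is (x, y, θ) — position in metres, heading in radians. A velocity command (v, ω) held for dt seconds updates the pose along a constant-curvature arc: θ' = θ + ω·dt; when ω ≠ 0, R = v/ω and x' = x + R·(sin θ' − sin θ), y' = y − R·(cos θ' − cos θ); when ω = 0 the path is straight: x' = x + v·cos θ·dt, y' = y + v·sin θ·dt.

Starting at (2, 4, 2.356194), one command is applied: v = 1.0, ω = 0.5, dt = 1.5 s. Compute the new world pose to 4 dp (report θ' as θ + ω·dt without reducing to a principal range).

(0.6566, 4.5845, 3.1062)

θ' = 2.3562 + 0.5·1.5 = 3.1062
R = v/ω = 1.0/0.5 = 2.0000
x' = 2 + 2.0000·(sin 3.1062 − sin 2.3562) = 0.6566
y' = 4 − 2.0000·(cos 3.1062 − cos 2.3562) = 4.5845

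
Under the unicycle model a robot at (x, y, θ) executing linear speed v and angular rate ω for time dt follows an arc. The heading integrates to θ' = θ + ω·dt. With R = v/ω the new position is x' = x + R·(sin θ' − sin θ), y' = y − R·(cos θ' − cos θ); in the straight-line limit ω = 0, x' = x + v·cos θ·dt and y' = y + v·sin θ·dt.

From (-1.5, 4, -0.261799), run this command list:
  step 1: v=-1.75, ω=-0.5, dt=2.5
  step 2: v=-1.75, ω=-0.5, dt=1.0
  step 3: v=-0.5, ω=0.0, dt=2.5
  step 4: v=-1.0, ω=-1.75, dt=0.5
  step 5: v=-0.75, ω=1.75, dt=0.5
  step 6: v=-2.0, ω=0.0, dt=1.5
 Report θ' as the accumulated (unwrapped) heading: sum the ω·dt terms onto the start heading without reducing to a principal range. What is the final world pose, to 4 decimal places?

(-1.2929, 13.2589, -2.0118)

step 1: θ'=-1.5118 (R=3.5000) → pose (-4.0880, 7.1744, -1.5118)
step 2: θ'=-2.0118 (R=3.5000) → pose (-3.7593, 8.8747, -2.0118)
step 3: θ'=-2.0118 (straight) → pose (-3.2257, 10.0051, -2.0118)
step 4: θ'=-2.8868 (R=0.5714) → pose (-2.8530, 10.3142, -2.8868)
step 5: θ'=-2.0118 (R=-0.4286) → pose (-2.5734, 10.5460, -2.0118)
step 6: θ'=-2.0118 (straight) → pose (-1.2929, 13.2589, -2.0118)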